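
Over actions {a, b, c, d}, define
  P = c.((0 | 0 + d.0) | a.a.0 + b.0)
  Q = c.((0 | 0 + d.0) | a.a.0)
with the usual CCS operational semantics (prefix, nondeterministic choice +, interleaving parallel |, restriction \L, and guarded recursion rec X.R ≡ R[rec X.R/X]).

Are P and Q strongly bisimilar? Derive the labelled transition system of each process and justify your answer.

P's transition system — 8 states:
  u0 = c.((0 | 0 + d.0) | a.a.0 + b.0) | =c=> u1
  u1 = (0 | 0 + d.0) | a.a.0 + b.0 | =a=> u2, =b=> u3, =d=> u4
  u2 = (0 | 0 + d.0) | a.0 | =a=> u5, =d=> u6
  u3 = 0 | stopped
  u4 = 0 | a.a.0 | =a=> u6
  u5 = (0 | 0 + d.0) | 0 | =d=> u7
  u6 = 0 | a.0 | =a=> u7
  u7 = 0 | 0 | stopped
Q's transition system — 7 states:
  v0 = c.((0 | 0 + d.0) | a.a.0) | =c=> v1
  v1 = (0 | 0 + d.0) | a.a.0 | =a=> v2, =d=> v3
  v2 = (0 | 0 + d.0) | a.0 | =a=> v4, =d=> v5
  v3 = 0 | a.a.0 | =a=> v5
  v4 = (0 | 0 + d.0) | 0 | =d=> v6
  v5 = 0 | a.0 | =a=> v6
  v6 = 0 | 0 | stopped
Coarsest stable partition (strong bisimilarity classes):
  B0 = {u0}
  B1 = {u1}
  B2 = {u4, v3}
  B3 = {u6, v5}
  B4 = {u3, u7, v6}
  B5 = {u2, v2}
  B6 = {u5, v4}
  B7 = {v0}
  B8 = {v1}
u0 ∈ B0, v0 ∈ B7 → different blocks

NO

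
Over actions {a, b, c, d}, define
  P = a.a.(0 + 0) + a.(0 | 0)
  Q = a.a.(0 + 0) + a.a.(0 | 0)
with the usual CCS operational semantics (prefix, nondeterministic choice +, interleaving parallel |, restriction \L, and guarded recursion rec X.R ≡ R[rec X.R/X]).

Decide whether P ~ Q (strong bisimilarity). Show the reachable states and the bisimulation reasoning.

Reachable graph of P (4 states):
  s0 = a.a.(0 + 0) + a.(0 | 0) has moves —a→ s1, —a→ s2
  s1 = 0 | 0 has moves ·
  s2 = a.(0 + 0) has moves —a→ s3
  s3 = 0 + 0 has moves ·
Reachable graph of Q (5 states):
  t0 = a.a.(0 + 0) + a.a.(0 | 0) has moves —a→ t1, —a→ t2
  t1 = a.(0 + 0) has moves —a→ t3
  t2 = a.(0 | 0) has moves —a→ t4
  t3 = 0 + 0 has moves ·
  t4 = 0 | 0 has moves ·
Partition-refinement fixed point:
  B0 = {s0}
  B1 = {s1, s3, t3, t4}
  B2 = {s2, t1, t2}
  B3 = {t0}
s0 ∈ B0, t0 ∈ B3 → different blocks

P ≁ Q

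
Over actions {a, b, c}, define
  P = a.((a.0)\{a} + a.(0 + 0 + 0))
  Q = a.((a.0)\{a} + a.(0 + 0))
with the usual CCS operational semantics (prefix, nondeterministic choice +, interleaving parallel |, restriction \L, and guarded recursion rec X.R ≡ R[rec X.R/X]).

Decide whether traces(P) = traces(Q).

LTS(P): 3 reachable states
  p0 = a.((a.0)\{a} + a.(0 + 0 + 0)) | --a--▸ p1
  p1 = (a.0)\{a} + a.(0 + 0 + 0) | --a--▸ p2
  p2 = 0 + 0 + 0 | ∅
LTS(Q): 3 reachable states
  q0 = a.((a.0)\{a} + a.(0 + 0)) | --a--▸ q1
  q1 = (a.0)\{a} + a.(0 + 0) | --a--▸ q2
  q2 = 0 + 0 | ∅
Bisimilarity quotient blocks:
  B0 = {p0, q0}
  B1 = {p1, q1}
  B2 = {p2, q2}
p0 ∈ B0, q0 ∈ B0 → same block
Bisimilar ⇒ trace-equivalent.

YES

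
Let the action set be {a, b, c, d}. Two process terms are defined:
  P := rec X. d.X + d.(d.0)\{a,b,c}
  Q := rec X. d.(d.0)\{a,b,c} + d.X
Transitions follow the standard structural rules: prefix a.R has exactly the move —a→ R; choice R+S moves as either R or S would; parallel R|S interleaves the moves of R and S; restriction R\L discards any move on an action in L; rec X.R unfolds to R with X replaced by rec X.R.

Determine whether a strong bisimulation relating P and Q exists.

P ~ Q

Reachable graph of P (3 states):
  p0 = rec X. d.X + d.(d.0)\{a,b,c} has moves -d-> p0, -d-> p1
  p1 = (d.0)\{a,b,c} has moves -d-> p2
  p2 = 0\{a,b,c} has moves ∅
Reachable graph of Q (3 states):
  q0 = rec X. d.(d.0)\{a,b,c} + d.X has moves -d-> q0, -d-> q1
  q1 = (d.0)\{a,b,c} has moves -d-> q2
  q2 = 0\{a,b,c} has moves ∅
Coarsest stable partition (strong bisimilarity classes):
  B0 = {p0, q0}
  B1 = {p1, q1}
  B2 = {p2, q2}
p0 ∈ B0, q0 ∈ B0 → same block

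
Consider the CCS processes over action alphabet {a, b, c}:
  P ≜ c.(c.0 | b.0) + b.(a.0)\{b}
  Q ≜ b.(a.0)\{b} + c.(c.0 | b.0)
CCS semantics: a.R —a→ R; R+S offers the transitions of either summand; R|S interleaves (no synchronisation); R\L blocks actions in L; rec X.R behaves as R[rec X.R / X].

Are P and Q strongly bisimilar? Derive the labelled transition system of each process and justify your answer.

P ~ Q

LTS(P): 7 reachable states
  u0 = c.(c.0 | b.0) + b.(a.0)\{b} → —b→ u1, —c→ u2
  u1 = (a.0)\{b} → —a→ u3
  u2 = c.0 | b.0 → —b→ u4, —c→ u5
  u3 = 0\{b} → ∅
  u4 = c.0 | 0 → —c→ u6
  u5 = 0 | b.0 → —b→ u6
  u6 = 0 | 0 → ∅
LTS(Q): 7 reachable states
  v0 = b.(a.0)\{b} + c.(c.0 | b.0) → —b→ v1, —c→ v2
  v1 = (a.0)\{b} → —a→ v3
  v2 = c.0 | b.0 → —b→ v4, —c→ v5
  v3 = 0\{b} → ∅
  v4 = c.0 | 0 → —c→ v6
  v5 = 0 | b.0 → —b→ v6
  v6 = 0 | 0 → ∅
Partition-refinement fixed point:
  B0 = {u0, v0}
  B1 = {u2, v2}
  B2 = {u5, v5}
  B3 = {u3, u6, v3, v6}
  B4 = {u4, v4}
  B5 = {u1, v1}
u0 ∈ B0, v0 ∈ B0 → same block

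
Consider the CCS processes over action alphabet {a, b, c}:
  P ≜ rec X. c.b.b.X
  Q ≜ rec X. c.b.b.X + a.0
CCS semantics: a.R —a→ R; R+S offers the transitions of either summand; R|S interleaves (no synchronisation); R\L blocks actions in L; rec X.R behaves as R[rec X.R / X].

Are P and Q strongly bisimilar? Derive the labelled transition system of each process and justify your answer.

P's transition system — 3 states:
  u0 = rec X. c.b.b.X | -c-> u1
  u1 = b.b.(rec X. c.b.b.X) | -b-> u2
  u2 = b.(rec X. c.b.b.X) | -b-> u0
Q's transition system — 4 states:
  v0 = rec X. c.b.b.X + a.0 | -a-> v1, -c-> v2
  v1 = 0 | stopped
  v2 = b.b.(rec X. c.b.b.X + a.0) | -b-> v3
  v3 = b.(rec X. c.b.b.X + a.0) | -b-> v0
Coarsest stable partition (strong bisimilarity classes):
  B0 = {u0}
  B1 = {u1}
  B2 = {u2}
  B3 = {v0}
  B4 = {v2}
  B5 = {v3}
  B6 = {v1}
u0 ∈ B0, v0 ∈ B3 → different blocks

not bisimilar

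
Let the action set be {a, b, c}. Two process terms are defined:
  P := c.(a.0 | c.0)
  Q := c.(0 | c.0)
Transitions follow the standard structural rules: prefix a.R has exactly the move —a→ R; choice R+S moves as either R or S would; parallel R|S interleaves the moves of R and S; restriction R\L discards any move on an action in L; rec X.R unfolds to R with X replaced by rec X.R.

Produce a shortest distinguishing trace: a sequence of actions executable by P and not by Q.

Reachable graph of P (5 states):
  p0 = c.(a.0 | c.0) | —c→ p1
  p1 = a.0 | c.0 | —a→ p2, —c→ p3
  p2 = 0 | c.0 | —c→ p4
  p3 = a.0 | 0 | —a→ p4
  p4 = 0 | 0 | ∅
Reachable graph of Q (3 states):
  q0 = c.(0 | c.0) | —c→ q1
  q1 = 0 | c.0 | —c→ q2
  q2 = 0 | 0 | ∅
Trace ⟨ca⟩ through P, begin at {p0}:
  after c @ step 1: {p1}
  after a @ step 2: {p2}
  — P admits the full trace.
Trace ⟨ca⟩ through Q, begin at {q0}:
  after c @ step 1: {q1}
  after a @ step 2: no successor for Q

ca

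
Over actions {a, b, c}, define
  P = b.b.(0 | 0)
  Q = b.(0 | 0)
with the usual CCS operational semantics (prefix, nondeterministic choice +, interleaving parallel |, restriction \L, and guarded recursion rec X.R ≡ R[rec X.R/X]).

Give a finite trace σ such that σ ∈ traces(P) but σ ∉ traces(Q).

bb

LTS(P): 3 reachable states
  u0 = b.b.(0 | 0) → =b=> u1
  u1 = b.(0 | 0) → =b=> u2
  u2 = 0 | 0 → deadlocked
LTS(Q): 2 reachable states
  v0 = b.(0 | 0) → =b=> v1
  v1 = 0 | 0 → deadlocked
Trace ⟨bb⟩ through P, begin at {u0}:
  [1] b ⇒ {u1}
  [2] b ⇒ {u2}
  ✓ P
Trace ⟨bb⟩ through Q, begin at {v0}:
  [1] b ⇒ {v1}
  [2] b ⇒ ∅  — Q cannot continue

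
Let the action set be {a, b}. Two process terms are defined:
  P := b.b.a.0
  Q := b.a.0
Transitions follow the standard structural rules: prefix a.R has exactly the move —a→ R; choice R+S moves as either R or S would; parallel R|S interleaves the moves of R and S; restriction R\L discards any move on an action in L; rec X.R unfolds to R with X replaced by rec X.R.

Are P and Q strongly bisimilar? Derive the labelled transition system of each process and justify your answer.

NO

Reachable graph of P (4 states):
  s0 = b.b.a.0 → -b-> s1
  s1 = b.a.0 → -b-> s2
  s2 = a.0 → -a-> s3
  s3 = 0 → (no moves)
Reachable graph of Q (3 states):
  t0 = b.a.0 → -b-> t1
  t1 = a.0 → -a-> t2
  t2 = 0 → (no moves)
Partition-refinement fixed point:
  B0 = {s0}
  B1 = {s1, t0}
  B2 = {s2, t1}
  B3 = {s3, t2}
s0 ∈ B0, t0 ∈ B1 → different blocks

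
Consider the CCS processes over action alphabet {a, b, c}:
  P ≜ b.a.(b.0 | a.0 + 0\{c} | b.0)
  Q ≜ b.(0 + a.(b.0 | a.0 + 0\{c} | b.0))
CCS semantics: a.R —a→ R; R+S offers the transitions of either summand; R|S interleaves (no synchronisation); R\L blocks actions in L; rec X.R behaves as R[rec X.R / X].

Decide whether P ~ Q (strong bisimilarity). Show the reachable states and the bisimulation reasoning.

bisimilar

Reachable graph of P (7 states):
  s0 = b.a.(b.0 | a.0 + 0\{c} | b.0) :: —b→ s1
  s1 = a.(b.0 | a.0 + 0\{c} | b.0) :: —a→ s2
  s2 = b.0 | a.0 + 0\{c} | b.0 :: —a→ s3, —b→ s4, —b→ s5
  s3 = b.0 | 0 :: —b→ s6
  s4 = 0 | a.0 :: —a→ s6
  s5 = 0\{c} | 0 :: ·
  s6 = 0 | 0 :: ·
Reachable graph of Q (7 states):
  t0 = b.(0 + a.(b.0 | a.0 + 0\{c} | b.0)) :: —b→ t1
  t1 = 0 + a.(b.0 | a.0 + 0\{c} | b.0) :: —a→ t2
  t2 = b.0 | a.0 + 0\{c} | b.0 :: —a→ t3, —b→ t4, —b→ t5
  t3 = b.0 | 0 :: —b→ t6
  t4 = 0 | a.0 :: —a→ t6
  t5 = 0\{c} | 0 :: ·
  t6 = 0 | 0 :: ·
Bisimilarity quotient blocks:
  B0 = {s0, t0}
  B1 = {s1, t1}
  B2 = {s2, t2}
  B3 = {s4, t4}
  B4 = {s5, s6, t5, t6}
  B5 = {s3, t3}
s0 ∈ B0, t0 ∈ B0 → same block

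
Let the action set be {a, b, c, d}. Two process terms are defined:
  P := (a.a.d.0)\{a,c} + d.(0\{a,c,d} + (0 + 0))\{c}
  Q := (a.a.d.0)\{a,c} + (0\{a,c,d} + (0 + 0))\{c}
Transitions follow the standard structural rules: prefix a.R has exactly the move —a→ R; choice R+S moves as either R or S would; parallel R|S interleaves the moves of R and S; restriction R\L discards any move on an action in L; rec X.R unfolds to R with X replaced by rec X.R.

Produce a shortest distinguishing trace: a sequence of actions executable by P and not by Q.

d

LTS(P): 2 reachable states
  u0 = (a.a.d.0)\{a,c} + d.(0\{a,c,d} + (0 + 0))\{c} → -d-> u1
  u1 = (0\{a,c,d} + (0 + 0))\{c} → stopped
LTS(Q): 1 reachable states
  v0 = (a.a.d.0)\{a,c} + (0\{a,c,d} + (0 + 0))\{c} → stopped
Executing d from P (initial set {u0}):
  step 1 (d): {u1}
  — P admits the full trace.
Executing d from Q (initial set {v0}):
  step 1 (d): ∅  — Q cannot continue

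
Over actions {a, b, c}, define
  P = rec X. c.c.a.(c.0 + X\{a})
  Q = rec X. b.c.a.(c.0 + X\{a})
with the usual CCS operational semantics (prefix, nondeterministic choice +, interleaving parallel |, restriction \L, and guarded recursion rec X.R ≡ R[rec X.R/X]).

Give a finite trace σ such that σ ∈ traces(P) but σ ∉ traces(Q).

c

LTS(P): 7 reachable states
  u0 = rec X. c.c.a.(c.0 + X\{a}) | --c--▸ u1
  u1 = c.a.(c.0 + (rec X. c.c.a.(c.0 + X\{a}))\{a}) | --c--▸ u2
  u2 = a.(c.0 + (rec X. c.c.a.(c.0 + X\{a}))\{a}) | --a--▸ u3
  u3 = c.0 + (rec X. c.c.a.(c.0 + X\{a}))\{a} | --c--▸ u4, --c--▸ u5
  u4 = (c.a.(c.0 + (rec X. c.c.a.(c.0 + X\{a}))\{a}))\{a} | --c--▸ u6
  u5 = 0 | stopped
  u6 = (a.(c.0 + (rec X. c.c.a.(c.0 + X\{a}))\{a}))\{a} | stopped
LTS(Q): 7 reachable states
  v0 = rec X. b.c.a.(c.0 + X\{a}) | --b--▸ v1
  v1 = c.a.(c.0 + (rec X. b.c.a.(c.0 + X\{a}))\{a}) | --c--▸ v2
  v2 = a.(c.0 + (rec X. b.c.a.(c.0 + X\{a}))\{a}) | --a--▸ v3
  v3 = c.0 + (rec X. b.c.a.(c.0 + X\{a}))\{a} | --b--▸ v4, --c--▸ v5
  v4 = (c.a.(c.0 + (rec X. b.c.a.(c.0 + X\{a}))\{a}))\{a} | --c--▸ v6
  v5 = 0 | stopped
  v6 = (a.(c.0 + (rec X. b.c.a.(c.0 + X\{a}))\{a}))\{a} | stopped
Run σ = ⟨c⟩ on P: start {u0}
  [1] c ⇒ {u1}
  — P admits the full trace.
Run σ = ⟨c⟩ on Q: start {v0}
  [1] c ⇒ ∅  — Q cannot continue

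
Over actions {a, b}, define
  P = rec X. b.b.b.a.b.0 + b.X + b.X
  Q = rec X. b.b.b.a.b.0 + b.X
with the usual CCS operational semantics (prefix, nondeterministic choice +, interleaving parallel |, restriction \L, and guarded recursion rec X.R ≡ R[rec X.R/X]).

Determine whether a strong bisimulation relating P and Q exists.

LTS(P): 6 reachable states
  s0 = rec X. b.b.b.a.b.0 + b.X + b.X | -b-> s0, -b-> s1
  s1 = b.b.a.b.0 | -b-> s2
  s2 = b.a.b.0 | -b-> s3
  s3 = a.b.0 | -a-> s4
  s4 = b.0 | -b-> s5
  s5 = 0 | ·
LTS(Q): 6 reachable states
  t0 = rec X. b.b.b.a.b.0 + b.X | -b-> t0, -b-> t1
  t1 = b.b.a.b.0 | -b-> t2
  t2 = b.a.b.0 | -b-> t3
  t3 = a.b.0 | -a-> t4
  t4 = b.0 | -b-> t5
  t5 = 0 | ·
Coarsest stable partition (strong bisimilarity classes):
  B0 = {s0, t0}
  B1 = {s1, t1}
  B2 = {s2, t2}
  B3 = {s3, t3}
  B4 = {s4, t4}
  B5 = {s5, t5}
s0 ∈ B0, t0 ∈ B0 → same block

YES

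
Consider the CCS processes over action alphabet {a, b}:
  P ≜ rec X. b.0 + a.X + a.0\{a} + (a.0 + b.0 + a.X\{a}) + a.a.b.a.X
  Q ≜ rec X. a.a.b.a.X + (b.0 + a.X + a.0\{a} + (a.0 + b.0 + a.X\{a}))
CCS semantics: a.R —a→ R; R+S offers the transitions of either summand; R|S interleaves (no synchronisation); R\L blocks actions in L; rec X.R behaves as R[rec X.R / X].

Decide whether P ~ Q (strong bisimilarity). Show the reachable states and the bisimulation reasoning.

YES

Reachable graph of P (7 states):
  m0 = rec X. b.0 + a.X + a.0\{a} + (a.0 + b.0 + a.X\{a}) + a.a.b.a.X :: —a→ m0, —a→ m1, —a→ m2, —a→ m3, —a→ m4, —b→ m2
  m1 = (rec X. b.0 + a.X + a.0\{a} + (a.0 + b.0 + a.X\{a}) + a.a.b.a.X)\{a} :: —b→ m3
  m2 = 0 :: (no moves)
  m3 = 0\{a} :: (no moves)
  m4 = a.b.a.(rec X. b.0 + a.X + a.0\{a} + (a.0 + b.0 + a.X\{a}) + a.a.b.a.X) :: —a→ m5
  m5 = b.a.(rec X. b.0 + a.X + a.0\{a} + (a.0 + b.0 + a.X\{a}) + a.a.b.a.X) :: —b→ m6
  m6 = a.(rec X. b.0 + a.X + a.0\{a} + (a.0 + b.0 + a.X\{a}) + a.a.b.a.X) :: —a→ m0
Reachable graph of Q (7 states):
  n0 = rec X. a.a.b.a.X + (b.0 + a.X + a.0\{a} + (a.0 + b.0 + a.X\{a})) :: —a→ n0, —a→ n1, —a→ n2, —a→ n3, —a→ n4, —b→ n2
  n1 = (rec X. a.a.b.a.X + (b.0 + a.X + a.0\{a} + (a.0 + b.0 + a.X\{a})))\{a} :: —b→ n3
  n2 = 0 :: (no moves)
  n3 = 0\{a} :: (no moves)
  n4 = a.b.a.(rec X. a.a.b.a.X + (b.0 + a.X + a.0\{a} + (a.0 + b.0 + a.X\{a}))) :: —a→ n5
  n5 = b.a.(rec X. a.a.b.a.X + (b.0 + a.X + a.0\{a} + (a.0 + b.0 + a.X\{a}))) :: —b→ n6
  n6 = a.(rec X. a.a.b.a.X + (b.0 + a.X + a.0\{a} + (a.0 + b.0 + a.X\{a}))) :: —a→ n0
Partition-refinement fixed point:
  B0 = {m0, n0}
  B1 = {m2, m3, n2, n3}
  B2 = {m4, n4}
  B3 = {m5, n5}
  B4 = {m6, n6}
  B5 = {m1, n1}
m0 ∈ B0, n0 ∈ B0 → same block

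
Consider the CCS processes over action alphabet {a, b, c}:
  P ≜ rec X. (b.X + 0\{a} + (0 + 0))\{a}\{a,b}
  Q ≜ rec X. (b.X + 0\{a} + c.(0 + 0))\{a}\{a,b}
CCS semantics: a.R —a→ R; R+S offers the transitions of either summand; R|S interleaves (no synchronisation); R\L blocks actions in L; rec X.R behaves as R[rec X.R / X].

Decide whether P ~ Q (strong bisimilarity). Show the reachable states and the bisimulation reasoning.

P's transition system — 1 states:
  s0 = rec X. (b.X + 0\{a} + (0 + 0))\{a}\{a,b} | stopped
Q's transition system — 2 states:
  t0 = rec X. (b.X + 0\{a} + c.(0 + 0))\{a}\{a,b} | --c--▸ t1
  t1 = (0 + 0)\{a}\{a,b} | stopped
Bisimilarity quotient blocks:
  B0 = {s0, t1}
  B1 = {t0}
s0 ∈ B0, t0 ∈ B1 → different blocks

P ≁ Q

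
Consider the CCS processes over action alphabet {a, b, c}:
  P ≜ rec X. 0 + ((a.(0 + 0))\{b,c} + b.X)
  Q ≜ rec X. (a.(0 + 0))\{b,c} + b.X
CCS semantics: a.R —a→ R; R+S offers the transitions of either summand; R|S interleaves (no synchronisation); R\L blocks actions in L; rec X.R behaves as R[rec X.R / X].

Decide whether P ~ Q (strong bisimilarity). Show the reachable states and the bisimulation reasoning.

LTS(P): 2 reachable states
  s0 = rec X. 0 + ((a.(0 + 0))\{b,c} + b.X) | ··a··> s1, ··b··> s0
  s1 = (0 + 0)\{b,c} | stopped
LTS(Q): 2 reachable states
  t0 = rec X. (a.(0 + 0))\{b,c} + b.X | ··a··> t1, ··b··> t0
  t1 = (0 + 0)\{b,c} | stopped
Partition-refinement fixed point:
  B0 = {s0, t0}
  B1 = {s1, t1}
s0 ∈ B0, t0 ∈ B0 → same block

P ~ Q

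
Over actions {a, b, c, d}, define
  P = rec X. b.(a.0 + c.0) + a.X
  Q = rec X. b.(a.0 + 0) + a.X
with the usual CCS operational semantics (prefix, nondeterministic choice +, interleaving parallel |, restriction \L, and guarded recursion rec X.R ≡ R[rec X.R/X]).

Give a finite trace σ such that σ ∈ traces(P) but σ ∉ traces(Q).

Reachable graph of P (3 states):
  p0 = rec X. b.(a.0 + c.0) + a.X | -a-> p0, -b-> p1
  p1 = a.0 + c.0 | -a-> p2, -c-> p2
  p2 = 0 | deadlocked
Reachable graph of Q (3 states):
  q0 = rec X. b.(a.0 + 0) + a.X | -a-> q0, -b-> q1
  q1 = a.0 + 0 | -a-> q2
  q2 = 0 | deadlocked
Trace ⟨bc⟩ through P, begin at {p0}:
  after b @ step 1: {p1}
  after c @ step 2: {p2}
  P completes σ.
Trace ⟨bc⟩ through Q, begin at {q0}:
  after b @ step 1: {q1}
  after c @ step 2: ∅ (Q stuck)

bc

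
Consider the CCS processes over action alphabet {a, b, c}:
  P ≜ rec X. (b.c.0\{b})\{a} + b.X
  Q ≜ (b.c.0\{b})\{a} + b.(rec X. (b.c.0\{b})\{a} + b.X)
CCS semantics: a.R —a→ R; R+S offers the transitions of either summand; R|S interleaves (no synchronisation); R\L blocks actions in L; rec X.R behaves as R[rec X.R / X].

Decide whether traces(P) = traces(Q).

traces(P) = traces(Q)

LTS(P): 3 reachable states
  s0 = rec X. (b.c.0\{b})\{a} + b.X | —b→ s0, —b→ s1
  s1 = (c.0\{b})\{a} | —c→ s2
  s2 = 0\{b}\{a} | ∅
LTS(Q): 4 reachable states
  t0 = (b.c.0\{b})\{a} + b.(rec X. (b.c.0\{b})\{a} + b.X) | —b→ t1, —b→ t2
  t1 = (c.0\{b})\{a} | —c→ t3
  t2 = rec X. (b.c.0\{b})\{a} + b.X | —b→ t1, —b→ t2
  t3 = 0\{b}\{a} | ∅
Coarsest stable partition (strong bisimilarity classes):
  B0 = {s0, t0, t2}
  B1 = {s1, t1}
  B2 = {s2, t3}
s0 ∈ B0, t0 ∈ B0 → same block
Bisimilar ⇒ trace-equivalent.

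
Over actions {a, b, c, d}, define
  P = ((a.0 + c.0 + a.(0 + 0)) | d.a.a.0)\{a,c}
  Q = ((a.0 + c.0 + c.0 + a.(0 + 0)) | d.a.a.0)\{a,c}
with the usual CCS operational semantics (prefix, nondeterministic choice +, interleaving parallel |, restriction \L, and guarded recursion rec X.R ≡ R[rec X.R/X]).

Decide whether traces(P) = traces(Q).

Reachable graph of P (2 states):
  s0 = ((a.0 + c.0 + a.(0 + 0)) | d.a.a.0)\{a,c} | —d→ s1
  s1 = ((a.0 + c.0 + a.(0 + 0)) | a.a.0)\{a,c} | ·
Reachable graph of Q (2 states):
  t0 = ((a.0 + c.0 + c.0 + a.(0 + 0)) | d.a.a.0)\{a,c} | —d→ t1
  t1 = ((a.0 + c.0 + c.0 + a.(0 + 0)) | a.a.0)\{a,c} | ·
Coarsest stable partition (strong bisimilarity classes):
  B0 = {s0, t0}
  B1 = {s1, t1}
s0 ∈ B0, t0 ∈ B0 → same block
Bisimilar ⇒ trace-equivalent.

trace-equivalent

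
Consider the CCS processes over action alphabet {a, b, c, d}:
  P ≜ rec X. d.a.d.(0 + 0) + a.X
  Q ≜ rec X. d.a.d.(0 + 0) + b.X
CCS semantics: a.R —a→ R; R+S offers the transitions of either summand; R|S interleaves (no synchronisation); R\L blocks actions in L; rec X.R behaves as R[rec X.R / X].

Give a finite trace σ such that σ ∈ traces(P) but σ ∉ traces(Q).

LTS(P): 4 reachable states
  m0 = rec X. d.a.d.(0 + 0) + a.X ⊢ ··a··> m0, ··d··> m1
  m1 = a.d.(0 + 0) ⊢ ··a··> m2
  m2 = d.(0 + 0) ⊢ ··d··> m3
  m3 = 0 + 0 ⊢ (no moves)
LTS(Q): 4 reachable states
  n0 = rec X. d.a.d.(0 + 0) + b.X ⊢ ··b··> n0, ··d··> n1
  n1 = a.d.(0 + 0) ⊢ ··a··> n2
  n2 = d.(0 + 0) ⊢ ··d··> n3
  n3 = 0 + 0 ⊢ (no moves)
Trace ⟨a⟩ through P, begin at {m0}:
  after a @ step 1: {m0}
  P completes σ.
Trace ⟨a⟩ through Q, begin at {n0}:
  after a @ step 1: no successor for Q

a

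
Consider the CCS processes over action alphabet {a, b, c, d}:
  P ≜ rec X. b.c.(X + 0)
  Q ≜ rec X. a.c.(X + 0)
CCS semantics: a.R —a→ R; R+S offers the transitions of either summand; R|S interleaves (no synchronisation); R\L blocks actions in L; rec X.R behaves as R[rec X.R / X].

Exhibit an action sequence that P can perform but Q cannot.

Reachable graph of P (3 states):
  u0 = rec X. b.c.(X + 0) | ··b··> u1
  u1 = c.((rec X. b.c.(X + 0)) + 0) | ··c··> u2
  u2 = (rec X. b.c.(X + 0)) + 0 | ··b··> u1
Reachable graph of Q (3 states):
  v0 = rec X. a.c.(X + 0) | ··a··> v1
  v1 = c.((rec X. a.c.(X + 0)) + 0) | ··c··> v2
  v2 = (rec X. a.c.(X + 0)) + 0 | ··a··> v1
Trace ⟨b⟩ through P, begin at {u0}:
  [1] b ⇒ {u1}
  ✓ P
Trace ⟨b⟩ through Q, begin at {v0}:
  [1] b ⇒ ∅ (Q stuck)

b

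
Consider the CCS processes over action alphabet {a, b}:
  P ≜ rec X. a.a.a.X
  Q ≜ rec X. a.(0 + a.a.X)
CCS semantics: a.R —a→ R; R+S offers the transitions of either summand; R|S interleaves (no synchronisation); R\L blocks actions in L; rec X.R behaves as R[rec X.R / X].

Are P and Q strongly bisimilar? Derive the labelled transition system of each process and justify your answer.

P's transition system — 3 states:
  u0 = rec X. a.a.a.X has moves --a--▸ u1
  u1 = a.a.(rec X. a.a.a.X) has moves --a--▸ u2
  u2 = a.(rec X. a.a.a.X) has moves --a--▸ u0
Q's transition system — 3 states:
  v0 = rec X. a.(0 + a.a.X) has moves --a--▸ v1
  v1 = 0 + a.a.(rec X. a.(0 + a.a.X)) has moves --a--▸ v2
  v2 = a.(rec X. a.(0 + a.a.X)) has moves --a--▸ v0
Coarsest stable partition (strong bisimilarity classes):
  B0 = {u0, u1, u2, v0, v1, v2}
u0 ∈ B0, v0 ∈ B0 → same block

YES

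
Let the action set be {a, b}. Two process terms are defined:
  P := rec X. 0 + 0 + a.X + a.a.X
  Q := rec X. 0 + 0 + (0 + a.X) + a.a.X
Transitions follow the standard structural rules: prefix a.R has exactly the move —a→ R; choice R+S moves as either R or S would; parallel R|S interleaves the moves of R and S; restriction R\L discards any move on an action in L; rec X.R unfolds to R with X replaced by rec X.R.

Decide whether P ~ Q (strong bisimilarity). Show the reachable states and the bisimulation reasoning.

YES

Reachable graph of P (2 states):
  s0 = rec X. 0 + 0 + a.X + a.a.X ⊢ —a→ s0, —a→ s1
  s1 = a.(rec X. 0 + 0 + a.X + a.a.X) ⊢ —a→ s0
Reachable graph of Q (2 states):
  t0 = rec X. 0 + 0 + (0 + a.X) + a.a.X ⊢ —a→ t0, —a→ t1
  t1 = a.(rec X. 0 + 0 + (0 + a.X) + a.a.X) ⊢ —a→ t0
Partition-refinement fixed point:
  B0 = {s0, s1, t0, t1}
s0 ∈ B0, t0 ∈ B0 → same block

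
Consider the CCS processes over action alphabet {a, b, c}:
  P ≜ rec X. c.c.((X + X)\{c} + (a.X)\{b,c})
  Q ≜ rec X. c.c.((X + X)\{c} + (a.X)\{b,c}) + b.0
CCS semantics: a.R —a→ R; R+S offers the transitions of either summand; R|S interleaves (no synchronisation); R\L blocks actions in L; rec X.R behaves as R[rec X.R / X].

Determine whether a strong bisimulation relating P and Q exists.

P ≁ Q

P's transition system — 4 states:
  m0 = rec X. c.c.((X + X)\{c} + (a.X)\{b,c}) | —c→ m1
  m1 = c.(((rec X. c.c.((X + X)\{c} + (a.X)\{b,c})) + (rec X. c.c.((X + X)\{c} + (a.X)\{b,c})))\{c} + (a.(rec X. c.c.((X + X)\{c} + (a.X)\{b,c})))\{b,c}) | —c→ m2
  m2 = ((rec X. c.c.((X + X)\{c} + (a.X)\{b,c})) + (rec X. c.c.((X + X)\{c} + (a.X)\{b,c})))\{c} + (a.(rec X. c.c.((X + X)\{c} + (a.X)\{b,c})))\{b,c} | —a→ m3
  m3 = (rec X. c.c.((X + X)\{c} + (a.X)\{b,c}))\{b,c} | deadlocked
Q's transition system — 6 states:
  n0 = rec X. c.c.((X + X)\{c} + (a.X)\{b,c}) + b.0 | —b→ n1, —c→ n2
  n1 = 0 | deadlocked
  n2 = c.(((rec X. c.c.((X + X)\{c} + (a.X)\{b,c}) + b.0) + (rec X. c.c.((X + X)\{c} + (a.X)\{b,c}) + b.0))\{c} + (a.(rec X. c.c.((X + X)\{c} + (a.X)\{b,c}) + b.0))\{b,c}) | —c→ n3
  n3 = ((rec X. c.c.((X + X)\{c} + (a.X)\{b,c}) + b.0) + (rec X. c.c.((X + X)\{c} + (a.X)\{b,c}) + b.0))\{c} + (a.(rec X. c.c.((X + X)\{c} + (a.X)\{b,c}) + b.0))\{b,c} | —a→ n4, —b→ n5
  n4 = (rec X. c.c.((X + X)\{c} + (a.X)\{b,c}) + b.0)\{b,c} | deadlocked
  n5 = 0\{c} | deadlocked
Bisimilarity quotient blocks:
  B0 = {m0}
  B1 = {m1}
  B2 = {m2}
  B3 = {m3, n1, n4, n5}
  B4 = {n0}
  B5 = {n2}
  B6 = {n3}
m0 ∈ B0, n0 ∈ B4 → different blocks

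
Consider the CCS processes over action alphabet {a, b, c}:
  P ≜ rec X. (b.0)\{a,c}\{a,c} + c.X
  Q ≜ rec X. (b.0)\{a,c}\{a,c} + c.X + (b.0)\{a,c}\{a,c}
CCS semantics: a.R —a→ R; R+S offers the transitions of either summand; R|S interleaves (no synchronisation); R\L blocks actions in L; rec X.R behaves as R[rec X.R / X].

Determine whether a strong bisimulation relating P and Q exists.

P ~ Q

P's transition system — 2 states:
  s0 = rec X. (b.0)\{a,c}\{a,c} + c.X has moves =b=> s1, =c=> s0
  s1 = 0\{a,c}\{a,c} has moves deadlocked
Q's transition system — 2 states:
  t0 = rec X. (b.0)\{a,c}\{a,c} + c.X + (b.0)\{a,c}\{a,c} has moves =b=> t1, =c=> t0
  t1 = 0\{a,c}\{a,c} has moves deadlocked
Bisimilarity quotient blocks:
  B0 = {s0, t0}
  B1 = {s1, t1}
s0 ∈ B0, t0 ∈ B0 → same block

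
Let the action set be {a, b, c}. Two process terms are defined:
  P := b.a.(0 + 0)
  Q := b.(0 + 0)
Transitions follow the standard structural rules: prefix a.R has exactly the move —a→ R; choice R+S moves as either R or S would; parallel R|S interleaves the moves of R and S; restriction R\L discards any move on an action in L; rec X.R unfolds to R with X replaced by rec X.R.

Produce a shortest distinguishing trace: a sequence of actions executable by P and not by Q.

ba

LTS(P): 3 reachable states
  m0 = b.a.(0 + 0) has moves ··b··> m1
  m1 = a.(0 + 0) has moves ··a··> m2
  m2 = 0 + 0 has moves ∅
LTS(Q): 2 reachable states
  n0 = b.(0 + 0) has moves ··b··> n1
  n1 = 0 + 0 has moves ∅
Run σ = ⟨ba⟩ on P: start {m0}
  after b @ step 1: {m1}
  after a @ step 2: {m2}
  P completes σ.
Run σ = ⟨ba⟩ on Q: start {n0}
  after b @ step 1: {n1}
  after a @ step 2: no successor for Q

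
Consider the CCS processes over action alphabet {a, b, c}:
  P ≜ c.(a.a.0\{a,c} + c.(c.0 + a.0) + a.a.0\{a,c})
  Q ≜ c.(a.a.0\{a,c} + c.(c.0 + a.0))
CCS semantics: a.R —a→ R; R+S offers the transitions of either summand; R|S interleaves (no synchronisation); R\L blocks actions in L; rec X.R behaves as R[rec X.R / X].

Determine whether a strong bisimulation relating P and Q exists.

bisimilar

Reachable graph of P (6 states):
  m0 = c.(a.a.0\{a,c} + c.(c.0 + a.0) + a.a.0\{a,c}) | --c--▸ m1
  m1 = a.a.0\{a,c} + c.(c.0 + a.0) + a.a.0\{a,c} | --a--▸ m2, --c--▸ m3
  m2 = a.0\{a,c} | --a--▸ m4
  m3 = c.0 + a.0 | --a--▸ m5, --c--▸ m5
  m4 = 0\{a,c} | ∅
  m5 = 0 | ∅
Reachable graph of Q (6 states):
  n0 = c.(a.a.0\{a,c} + c.(c.0 + a.0)) | --c--▸ n1
  n1 = a.a.0\{a,c} + c.(c.0 + a.0) | --a--▸ n2, --c--▸ n3
  n2 = a.0\{a,c} | --a--▸ n4
  n3 = c.0 + a.0 | --a--▸ n5, --c--▸ n5
  n4 = 0\{a,c} | ∅
  n5 = 0 | ∅
Partition-refinement fixed point:
  B0 = {m0, n0}
  B1 = {m1, n1}
  B2 = {m2, n2}
  B3 = {m4, m5, n4, n5}
  B4 = {m3, n3}
m0 ∈ B0, n0 ∈ B0 → same block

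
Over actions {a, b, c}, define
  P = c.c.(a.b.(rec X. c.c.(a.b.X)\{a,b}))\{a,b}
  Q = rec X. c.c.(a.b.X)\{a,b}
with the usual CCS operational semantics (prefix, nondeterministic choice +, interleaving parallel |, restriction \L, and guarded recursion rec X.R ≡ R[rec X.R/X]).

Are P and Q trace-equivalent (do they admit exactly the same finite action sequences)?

LTS(P): 3 reachable states
  s0 = c.c.(a.b.(rec X. c.c.(a.b.X)\{a,b}))\{a,b} | —c→ s1
  s1 = c.(a.b.(rec X. c.c.(a.b.X)\{a,b}))\{a,b} | —c→ s2
  s2 = (a.b.(rec X. c.c.(a.b.X)\{a,b}))\{a,b} | stopped
LTS(Q): 3 reachable states
  t0 = rec X. c.c.(a.b.X)\{a,b} | —c→ t1
  t1 = c.(a.b.(rec X. c.c.(a.b.X)\{a,b}))\{a,b} | —c→ t2
  t2 = (a.b.(rec X. c.c.(a.b.X)\{a,b}))\{a,b} | stopped
Coarsest stable partition (strong bisimilarity classes):
  B0 = {s0, t0}
  B1 = {s1, t1}
  B2 = {s2, t2}
s0 ∈ B0, t0 ∈ B0 → same block
Bisimilar ⇒ trace-equivalent.

trace-equivalent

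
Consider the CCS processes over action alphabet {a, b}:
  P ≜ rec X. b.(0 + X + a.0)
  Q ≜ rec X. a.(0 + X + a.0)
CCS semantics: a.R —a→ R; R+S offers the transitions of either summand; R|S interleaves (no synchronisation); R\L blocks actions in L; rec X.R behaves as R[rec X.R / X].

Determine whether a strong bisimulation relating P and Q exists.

P ≁ Q

LTS(P): 3 reachable states
  p0 = rec X. b.(0 + X + a.0) | --b--▸ p1
  p1 = 0 + (rec X. b.(0 + X + a.0)) + a.0 | --a--▸ p2, --b--▸ p1
  p2 = 0 | (no moves)
LTS(Q): 3 reachable states
  q0 = rec X. a.(0 + X + a.0) | --a--▸ q1
  q1 = 0 + (rec X. a.(0 + X + a.0)) + a.0 | --a--▸ q1, --a--▸ q2
  q2 = 0 | (no moves)
Coarsest stable partition (strong bisimilarity classes):
  B0 = {p0}
  B1 = {p1}
  B2 = {p2, q2}
  B3 = {q0}
  B4 = {q1}
p0 ∈ B0, q0 ∈ B3 → different blocks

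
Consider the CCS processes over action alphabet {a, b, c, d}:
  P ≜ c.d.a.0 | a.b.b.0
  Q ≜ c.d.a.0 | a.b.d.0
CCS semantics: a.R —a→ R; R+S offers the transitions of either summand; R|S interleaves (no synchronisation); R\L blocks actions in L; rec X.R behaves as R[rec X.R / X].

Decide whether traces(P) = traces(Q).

Reachable graph of P (16 states):
  u0 = c.d.a.0 | a.b.b.0 ⊢ —a→ u1, —c→ u2
  u1 = c.d.a.0 | b.b.0 ⊢ —b→ u3, —c→ u4
  u2 = d.a.0 | a.b.b.0 ⊢ —a→ u4, —d→ u5
  u3 = c.d.a.0 | b.0 ⊢ —b→ u6, —c→ u7
  u4 = d.a.0 | b.b.0 ⊢ —b→ u7, —d→ u8
  u5 = a.0 | a.b.b.0 ⊢ —a→ u8, —a→ u9
  u6 = c.d.a.0 | 0 ⊢ —c→ u10
  u7 = d.a.0 | b.0 ⊢ —b→ u10, —d→ u11
  u8 = a.0 | b.b.0 ⊢ —a→ u12, —b→ u11
  u9 = 0 | a.b.b.0 ⊢ —a→ u12
  u10 = d.a.0 | 0 ⊢ —d→ u13
  u11 = a.0 | b.0 ⊢ —a→ u14, —b→ u13
  u12 = 0 | b.b.0 ⊢ —b→ u14
  u13 = a.0 | 0 ⊢ —a→ u15
  u14 = 0 | b.0 ⊢ —b→ u15
  u15 = 0 | 0 ⊢ (no moves)
Reachable graph of Q (16 states):
  v0 = c.d.a.0 | a.b.d.0 ⊢ —a→ v1, —c→ v2
  v1 = c.d.a.0 | b.d.0 ⊢ —b→ v3, —c→ v4
  v2 = d.a.0 | a.b.d.0 ⊢ —a→ v4, —d→ v5
  v3 = c.d.a.0 | d.0 ⊢ —c→ v6, —d→ v7
  v4 = d.a.0 | b.d.0 ⊢ —b→ v6, —d→ v8
  v5 = a.0 | a.b.d.0 ⊢ —a→ v8, —a→ v9
  v6 = d.a.0 | d.0 ⊢ —d→ v10, —d→ v11
  v7 = c.d.a.0 | 0 ⊢ —c→ v11
  v8 = a.0 | b.d.0 ⊢ —a→ v12, —b→ v10
  v9 = 0 | a.b.d.0 ⊢ —a→ v12
  v10 = a.0 | d.0 ⊢ —a→ v13, —d→ v14
  v11 = d.a.0 | 0 ⊢ —d→ v14
  v12 = 0 | b.d.0 ⊢ —b→ v13
  v13 = 0 | d.0 ⊢ —d→ v15
  v14 = a.0 | 0 ⊢ —a→ v15
  v15 = 0 | 0 ⊢ (no moves)
Trace ⟨abb⟩ through P, begin at {u0}:
  step 1 (a): {u1}
  step 2 (b): {u3}
  step 3 (b): {u6}
  P completes σ.
Trace ⟨abb⟩ through Q, begin at {v0}:
  step 1 (a): {v1}
  step 2 (b): {v3}
  step 3 (b): no successor for Q

traces(P) ≠ traces(Q) — witness ⟨abb⟩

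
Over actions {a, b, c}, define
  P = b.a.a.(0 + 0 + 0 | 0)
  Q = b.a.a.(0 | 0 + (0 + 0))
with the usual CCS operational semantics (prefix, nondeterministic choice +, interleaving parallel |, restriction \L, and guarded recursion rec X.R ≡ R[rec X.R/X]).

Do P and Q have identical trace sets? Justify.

Reachable graph of P (4 states):
  s0 = b.a.a.(0 + 0 + 0 | 0) ⊢ --b--▸ s1
  s1 = a.a.(0 + 0 + 0 | 0) ⊢ --a--▸ s2
  s2 = a.(0 + 0 + 0 | 0) ⊢ --a--▸ s3
  s3 = 0 + 0 + 0 | 0 ⊢ (no moves)
Reachable graph of Q (4 states):
  t0 = b.a.a.(0 | 0 + (0 + 0)) ⊢ --b--▸ t1
  t1 = a.a.(0 | 0 + (0 + 0)) ⊢ --a--▸ t2
  t2 = a.(0 | 0 + (0 + 0)) ⊢ --a--▸ t3
  t3 = 0 | 0 + (0 + 0) ⊢ (no moves)
Bisimilarity quotient blocks:
  B0 = {s0, t0}
  B1 = {s1, t1}
  B2 = {s2, t2}
  B3 = {s3, t3}
s0 ∈ B0, t0 ∈ B0 → same block
Bisimilar ⇒ trace-equivalent.

traces(P) = traces(Q)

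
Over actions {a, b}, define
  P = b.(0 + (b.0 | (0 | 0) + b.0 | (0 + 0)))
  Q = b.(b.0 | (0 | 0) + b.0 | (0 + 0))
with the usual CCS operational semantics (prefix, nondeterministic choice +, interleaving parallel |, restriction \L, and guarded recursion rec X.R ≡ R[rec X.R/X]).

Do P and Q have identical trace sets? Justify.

LTS(P): 4 reachable states
  p0 = b.(0 + (b.0 | (0 | 0) + b.0 | (0 + 0))) has moves --b--▸ p1
  p1 = 0 + (b.0 | (0 | 0) + b.0 | (0 + 0)) has moves --b--▸ p2, --b--▸ p3
  p2 = 0 | (0 + 0) has moves stopped
  p3 = 0 | (0 | 0) has moves stopped
LTS(Q): 4 reachable states
  q0 = b.(b.0 | (0 | 0) + b.0 | (0 + 0)) has moves --b--▸ q1
  q1 = b.0 | (0 | 0) + b.0 | (0 + 0) has moves --b--▸ q2, --b--▸ q3
  q2 = 0 | (0 + 0) has moves stopped
  q3 = 0 | (0 | 0) has moves stopped
Coarsest stable partition (strong bisimilarity classes):
  B0 = {p0, q0}
  B1 = {p1, q1}
  B2 = {p2, p3, q2, q3}
p0 ∈ B0, q0 ∈ B0 → same block
Bisimilar ⇒ trace-equivalent.

YES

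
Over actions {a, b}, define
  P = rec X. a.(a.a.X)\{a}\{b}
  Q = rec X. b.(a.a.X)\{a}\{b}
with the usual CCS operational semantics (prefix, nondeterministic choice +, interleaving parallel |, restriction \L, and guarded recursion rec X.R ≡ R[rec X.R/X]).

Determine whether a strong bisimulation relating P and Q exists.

not bisimilar

P's transition system — 2 states:
  p0 = rec X. a.(a.a.X)\{a}\{b} | ··a··> p1
  p1 = (a.a.(rec X. a.(a.a.X)\{a}\{b}))\{a}\{b} | stopped
Q's transition system — 2 states:
  q0 = rec X. b.(a.a.X)\{a}\{b} | ··b··> q1
  q1 = (a.a.(rec X. b.(a.a.X)\{a}\{b}))\{a}\{b} | stopped
Coarsest stable partition (strong bisimilarity classes):
  B0 = {p0}
  B1 = {p1, q1}
  B2 = {q0}
p0 ∈ B0, q0 ∈ B2 → different blocks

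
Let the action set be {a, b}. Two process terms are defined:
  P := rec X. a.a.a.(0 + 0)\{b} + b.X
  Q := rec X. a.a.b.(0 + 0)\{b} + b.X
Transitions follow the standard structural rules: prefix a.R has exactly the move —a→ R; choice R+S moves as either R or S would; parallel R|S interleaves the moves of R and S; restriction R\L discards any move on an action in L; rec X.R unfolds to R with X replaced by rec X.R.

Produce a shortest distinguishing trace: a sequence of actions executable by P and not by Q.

aaa

LTS(P): 4 reachable states
  s0 = rec X. a.a.a.(0 + 0)\{b} + b.X | =a=> s1, =b=> s0
  s1 = a.a.(0 + 0)\{b} | =a=> s2
  s2 = a.(0 + 0)\{b} | =a=> s3
  s3 = (0 + 0)\{b} | ·
LTS(Q): 4 reachable states
  t0 = rec X. a.a.b.(0 + 0)\{b} + b.X | =a=> t1, =b=> t0
  t1 = a.b.(0 + 0)\{b} | =a=> t2
  t2 = b.(0 + 0)\{b} | =b=> t3
  t3 = (0 + 0)\{b} | ·
Trace ⟨aaa⟩ through P, begin at {s0}:
  [1] a ⇒ {s1}
  [2] a ⇒ {s2}
  [3] a ⇒ {s3}
  ✓ P
Trace ⟨aaa⟩ through Q, begin at {t0}:
  [1] a ⇒ {t1}
  [2] a ⇒ {t2}
  [3] a ⇒ no successor for Q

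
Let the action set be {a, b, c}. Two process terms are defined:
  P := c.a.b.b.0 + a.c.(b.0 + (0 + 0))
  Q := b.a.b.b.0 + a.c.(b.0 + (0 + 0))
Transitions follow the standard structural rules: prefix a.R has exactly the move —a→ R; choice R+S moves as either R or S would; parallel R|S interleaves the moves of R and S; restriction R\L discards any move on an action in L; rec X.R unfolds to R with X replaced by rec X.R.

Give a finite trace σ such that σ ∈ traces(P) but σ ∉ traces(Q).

c

P's transition system — 7 states:
  u0 = c.a.b.b.0 + a.c.(b.0 + (0 + 0)) | —a→ u1, —c→ u2
  u1 = c.(b.0 + (0 + 0)) | —c→ u3
  u2 = a.b.b.0 | —a→ u4
  u3 = b.0 + (0 + 0) | —b→ u5
  u4 = b.b.0 | —b→ u6
  u5 = 0 | (no moves)
  u6 = b.0 | —b→ u5
Q's transition system — 7 states:
  v0 = b.a.b.b.0 + a.c.(b.0 + (0 + 0)) | —a→ v1, —b→ v2
  v1 = c.(b.0 + (0 + 0)) | —c→ v3
  v2 = a.b.b.0 | —a→ v4
  v3 = b.0 + (0 + 0) | —b→ v5
  v4 = b.b.0 | —b→ v6
  v5 = 0 | (no moves)
  v6 = b.0 | —b→ v5
Executing c from P (initial set {u0}):
  step 1 (c): {u2}
  P completes σ.
Executing c from Q (initial set {v0}):
  step 1 (c): no successor for Q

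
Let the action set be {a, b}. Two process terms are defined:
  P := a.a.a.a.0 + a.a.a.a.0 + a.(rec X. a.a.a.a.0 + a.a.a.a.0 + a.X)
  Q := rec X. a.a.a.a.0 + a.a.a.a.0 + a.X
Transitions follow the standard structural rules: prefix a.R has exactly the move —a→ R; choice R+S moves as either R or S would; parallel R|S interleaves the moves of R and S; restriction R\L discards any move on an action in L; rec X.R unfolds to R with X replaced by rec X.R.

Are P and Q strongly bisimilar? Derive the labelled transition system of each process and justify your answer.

LTS(P): 6 reachable states
  p0 = a.a.a.a.0 + a.a.a.a.0 + a.(rec X. a.a.a.a.0 + a.a.a.a.0 + a.X) → —a→ p1, —a→ p2
  p1 = a.a.a.0 → —a→ p3
  p2 = rec X. a.a.a.a.0 + a.a.a.a.0 + a.X → —a→ p1, —a→ p2
  p3 = a.a.0 → —a→ p4
  p4 = a.0 → —a→ p5
  p5 = 0 → ∅
LTS(Q): 5 reachable states
  q0 = rec X. a.a.a.a.0 + a.a.a.a.0 + a.X → —a→ q0, —a→ q1
  q1 = a.a.a.0 → —a→ q2
  q2 = a.a.0 → —a→ q3
  q3 = a.0 → —a→ q4
  q4 = 0 → ∅
Bisimilarity quotient blocks:
  B0 = {p0, p2, q0}
  B1 = {p1, q1}
  B2 = {p3, q2}
  B3 = {p4, q3}
  B4 = {p5, q4}
p0 ∈ B0, q0 ∈ B0 → same block

YES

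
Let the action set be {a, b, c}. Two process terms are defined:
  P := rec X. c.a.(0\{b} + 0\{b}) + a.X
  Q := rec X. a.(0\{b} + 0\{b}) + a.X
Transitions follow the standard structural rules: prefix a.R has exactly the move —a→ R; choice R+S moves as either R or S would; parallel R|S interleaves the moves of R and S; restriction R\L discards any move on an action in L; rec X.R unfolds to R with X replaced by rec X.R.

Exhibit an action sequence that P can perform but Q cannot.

LTS(P): 3 reachable states
  p0 = rec X. c.a.(0\{b} + 0\{b}) + a.X ⊢ --a--▸ p0, --c--▸ p1
  p1 = a.(0\{b} + 0\{b}) ⊢ --a--▸ p2
  p2 = 0\{b} + 0\{b} ⊢ ·
LTS(Q): 2 reachable states
  q0 = rec X. a.(0\{b} + 0\{b}) + a.X ⊢ --a--▸ q0, --a--▸ q1
  q1 = 0\{b} + 0\{b} ⊢ ·
Run σ = ⟨c⟩ on P: start {p0}
  [1] c ⇒ {p1}
  ✓ P
Run σ = ⟨c⟩ on Q: start {q0}
  [1] c ⇒ ∅  — Q cannot continue

c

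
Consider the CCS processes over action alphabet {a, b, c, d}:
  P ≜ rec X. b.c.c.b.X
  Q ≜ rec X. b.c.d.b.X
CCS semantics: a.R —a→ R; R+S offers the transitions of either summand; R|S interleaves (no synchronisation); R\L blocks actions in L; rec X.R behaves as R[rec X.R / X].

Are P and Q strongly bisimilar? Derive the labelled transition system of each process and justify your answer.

NO

P's transition system — 4 states:
  s0 = rec X. b.c.c.b.X ⊢ =b=> s1
  s1 = c.c.b.(rec X. b.c.c.b.X) ⊢ =c=> s2
  s2 = c.b.(rec X. b.c.c.b.X) ⊢ =c=> s3
  s3 = b.(rec X. b.c.c.b.X) ⊢ =b=> s0
Q's transition system — 4 states:
  t0 = rec X. b.c.d.b.X ⊢ =b=> t1
  t1 = c.d.b.(rec X. b.c.d.b.X) ⊢ =c=> t2
  t2 = d.b.(rec X. b.c.d.b.X) ⊢ =d=> t3
  t3 = b.(rec X. b.c.d.b.X) ⊢ =b=> t0
Partition-refinement fixed point:
  B0 = {s0}
  B1 = {s1}
  B2 = {s2}
  B3 = {s3}
  B4 = {t0}
  B5 = {t1}
  B6 = {t2}
  B7 = {t3}
s0 ∈ B0, t0 ∈ B4 → different blocks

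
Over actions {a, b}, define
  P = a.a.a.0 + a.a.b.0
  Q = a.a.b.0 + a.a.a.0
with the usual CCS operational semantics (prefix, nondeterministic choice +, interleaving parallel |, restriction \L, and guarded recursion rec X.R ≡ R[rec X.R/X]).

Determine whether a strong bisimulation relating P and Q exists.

YES

Reachable graph of P (6 states):
  m0 = a.a.a.0 + a.a.b.0 → -a-> m1, -a-> m2
  m1 = a.a.0 → -a-> m3
  m2 = a.b.0 → -a-> m4
  m3 = a.0 → -a-> m5
  m4 = b.0 → -b-> m5
  m5 = 0 → deadlocked
Reachable graph of Q (6 states):
  n0 = a.a.b.0 + a.a.a.0 → -a-> n1, -a-> n2
  n1 = a.a.0 → -a-> n3
  n2 = a.b.0 → -a-> n4
  n3 = a.0 → -a-> n5
  n4 = b.0 → -b-> n5
  n5 = 0 → deadlocked
Partition-refinement fixed point:
  B0 = {m0, n0}
  B1 = {m2, n2}
  B2 = {m4, n4}
  B3 = {m5, n5}
  B4 = {m1, n1}
  B5 = {m3, n3}
m0 ∈ B0, n0 ∈ B0 → same block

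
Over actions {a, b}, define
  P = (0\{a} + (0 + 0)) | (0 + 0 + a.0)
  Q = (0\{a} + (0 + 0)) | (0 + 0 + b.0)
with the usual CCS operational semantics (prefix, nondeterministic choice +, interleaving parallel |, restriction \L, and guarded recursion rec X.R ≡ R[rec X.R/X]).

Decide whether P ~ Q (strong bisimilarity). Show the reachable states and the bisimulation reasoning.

LTS(P): 2 reachable states
  m0 = (0\{a} + (0 + 0)) | (0 + 0 + a.0) :: ··a··> m1
  m1 = (0\{a} + (0 + 0)) | 0 :: deadlocked
LTS(Q): 2 reachable states
  n0 = (0\{a} + (0 + 0)) | (0 + 0 + b.0) :: ··b··> n1
  n1 = (0\{a} + (0 + 0)) | 0 :: deadlocked
Coarsest stable partition (strong bisimilarity classes):
  B0 = {m0}
  B1 = {m1, n1}
  B2 = {n0}
m0 ∈ B0, n0 ∈ B2 → different blocks

NO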